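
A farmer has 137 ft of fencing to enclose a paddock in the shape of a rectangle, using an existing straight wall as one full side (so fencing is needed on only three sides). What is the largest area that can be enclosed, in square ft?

Let the sides perpendicular to the wall have length x and the parallel side y, so 2x + y = 137 and the area is A = xy = x(137 − 2x).
A'(x) = 137 − 4x = 0 gives x = 137/4, and A''(x) = −4 < 0 confirms a maximum.
Then y = 137 − 2·137/4 = 137/2 and A = 18769/8.

18769/8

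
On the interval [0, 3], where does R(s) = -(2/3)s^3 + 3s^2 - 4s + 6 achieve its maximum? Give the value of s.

0

The derivative is -2s^2 + 6s - 4, which vanishes at s = 1 and s = 2.
Candidates: R(0) = 6, R(1) = 13/3, R(2) = 14/3, R(3) = 3.
So the maximum is R(0) = 6.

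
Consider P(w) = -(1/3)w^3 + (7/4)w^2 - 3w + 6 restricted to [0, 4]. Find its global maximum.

6

P'(w) = -w^2 + (7/2)w - 3, which vanishes at w = 3/2 and w = 2.
Candidates: P(0) = 6,  P(3/2) = 69/16,  P(2) = 13/3,  P(4) = 2/3.
So the maximum is P(0) = 6.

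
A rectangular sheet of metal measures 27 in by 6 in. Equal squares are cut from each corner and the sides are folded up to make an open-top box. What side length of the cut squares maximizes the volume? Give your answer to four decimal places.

With cut size x, the volume is V(x) = x(27 − 2x)(6 − 2x) for 0 < x < 3.
V'(x) = 12x^2 − 132x + 162. Setting V'(x) = 0 gives x ≈ 1.4073 (the root in (0, 3)).
V''(x) = 24x − 132 is negative there, so this is the maximum; V ≈ 108.4186.

1.4073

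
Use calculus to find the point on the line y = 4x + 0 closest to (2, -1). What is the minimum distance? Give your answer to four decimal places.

2.1828

Minimize D(x)^2 = (x - 2)^2 + (4x + 1)^2.
d/dx[D^2] = 2(x - 2) + 2·4·(4x + 1) = 0 ⇒ x = -2/17.
Then y = -8/17 and the distance is √(81/17) ≈ 2.1828.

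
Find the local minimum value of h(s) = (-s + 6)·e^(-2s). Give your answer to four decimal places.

By the product rule, h'(s) = (2s - 13)·e^(-2s). Since e^(-2s) > 0, the only critical point is s = 13/2.
h''(13/2) has the same sign as 2 > 0, so this is a local minimum.
h(13/2) = (-1/2)·e^(-13) ≈ -0.0000.

-0.0000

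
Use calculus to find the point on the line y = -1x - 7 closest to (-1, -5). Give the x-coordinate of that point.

Minimize D(x)^2 = (x + 1)^2 + (-x - 2)^2.
d/dx[D^2] = 2(x + 1) + 2·(-1)·(-x - 2) = 0 ⇒ x = -3/2.
Then y = -11/2 and the distance is √(1/2) ≈ 0.7071.

-3/2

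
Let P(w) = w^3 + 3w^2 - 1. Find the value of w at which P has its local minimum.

P'(w) = 3w^2 + 6w = 0 at w = -2, 0.
P''(w) = 6w + 6. P''(-2) = -6 < 0 ⇒ local maximum; P''(0) = 6 > 0 ⇒ local minimum.
So the local minimum value is P(0) = -1.

0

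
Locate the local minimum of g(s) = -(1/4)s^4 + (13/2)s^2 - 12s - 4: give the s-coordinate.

1

Critical points: g'(s) = -s^3 + 13s - 12 vanishes at s = -4, 1, 3.
Since g''(s) = -3s^2 + 13, we get g''(-4) = -35 < 0 ⇒ local maximum; g''(1) = 10 > 0 ⇒ local minimum; g''(3) = -14 < 0 ⇒ local maximum.
Thus g has its local minimum at s = 1, with value -39/4.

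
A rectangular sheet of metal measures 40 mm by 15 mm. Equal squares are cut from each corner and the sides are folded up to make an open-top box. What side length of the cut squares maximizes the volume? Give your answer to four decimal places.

3.3333

With cut size x, the volume is V(x) = x(40 − 2x)(15 − 2x) for 0 < x < 7.5.
V'(x) = 12x^2 − 220x + 600. Setting V'(x) = 0 gives x ≈ 3.3333 (the root in (0, 7.5)).
V''(x) = 24x − 220 is negative there, so this is the maximum; V ≈ 925.9259.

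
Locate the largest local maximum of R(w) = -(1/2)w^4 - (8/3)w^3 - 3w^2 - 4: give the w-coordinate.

-3

R'(w) = -2w^3 - 8w^2 - 6w. Setting R'(w) = 0 gives w ∈ {-3, -1, 0}.
Since R''(w) = -6w^2 - 16w - 6, we get R''(-3) = -12 < 0 ⇒ local maximum; R''(-1) = 4 > 0 ⇒ local minimum; R''(0) = -6 < 0 ⇒ local maximum.
Thus R has its largest local maximum at w = -3, with value 1/2.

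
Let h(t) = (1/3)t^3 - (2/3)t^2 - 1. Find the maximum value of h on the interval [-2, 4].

29/3

Differentiating, h'(t) = t^2 - (4/3)t; which vanishes at t = 0 and t = 4/3.
Evaluating at the critical points and endpoints: h(-2) = -19/3; h(0) = -1; h(4/3) = -113/81; h(4) = 29/3.
So the maximum is h(4) = 29/3.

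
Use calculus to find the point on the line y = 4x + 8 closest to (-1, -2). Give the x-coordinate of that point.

Minimize D(x)^2 = (x + 1)^2 + (4x + 10)^2.
d/dx[D^2] = 2(x + 1) + 2·4·(4x + 10) = 0 ⇒ x = -41/17.
Then y = -28/17 and the distance is √(36/17) ≈ 1.4552.

-41/17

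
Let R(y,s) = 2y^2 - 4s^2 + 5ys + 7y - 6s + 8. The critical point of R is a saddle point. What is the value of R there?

542/57

∂R/∂y = 4y + 5s + 7 = 0 and ∂R/∂s = 5y - 8s - 6 = 0, so (y, s) = (-26/57, -59/57).
The Hessian has R_{yy} = 4, R_{ss} = -8, R_{ys} = 5, giving D = -57 < 0, so the point is a saddle point.
R(-26/57, -59/57) = 542/57.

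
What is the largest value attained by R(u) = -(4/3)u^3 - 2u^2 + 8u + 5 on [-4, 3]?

Differentiating, R'(u) = -4u^2 - 4u + 8; which vanishes at u = -2 and u = 1.
Compare values at every candidate in [-4, 3]: R(-4) = 79/3; R(-2) = -25/3; R(1) = 29/3; R(3) = -25.
Hence the absolute maximum is 79/3 at u = -4.

79/3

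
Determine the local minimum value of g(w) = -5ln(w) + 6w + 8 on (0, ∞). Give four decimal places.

13.9116

g'(w) = -5/w + 6 = 0 gives w = 5/6.
g''(w) = 5/w², which is positive for w > 0, so this is a local minimum.
g(5/6) = -5·ln(5/6) + 5 + 8 ≈ 13.9116.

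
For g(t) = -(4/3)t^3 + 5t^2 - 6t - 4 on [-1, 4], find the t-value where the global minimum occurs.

Differentiating, g'(t) = -4t^2 + 10t - 6; which vanishes at t = 1 and t = 3/2.
Evaluating at the critical points and endpoints: g(-1) = 25/3; g(1) = -19/3; g(3/2) = -25/4; g(4) = -100/3.
Hence the absolute minimum is -100/3 at t = 4.

4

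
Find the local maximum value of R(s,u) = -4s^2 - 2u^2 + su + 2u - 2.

∂R/∂s = -8s + u = 0 and ∂R/∂u = s - 4u + 2 = 0, so (s, u) = (2/31, 16/31).
The Hessian has R_{ss} = -8, R_{uu} = -4, R_{su} = 1, giving D = 31 > 0 with R_{ss} < 0, so the point is a local maximum.
R(2/31, 16/31) = -46/31.

-46/31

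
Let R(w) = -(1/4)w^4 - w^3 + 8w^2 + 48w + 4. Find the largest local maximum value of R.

196

Critical points: R'(w) = -w^3 - 3w^2 + 16w + 48 vanishes at w = -4, -3, 4.
Since R''(w) = -3w^2 - 6w + 16, we get R''(-4) = -8 < 0 ⇒ local maximum; R''(-3) = 7 > 0 ⇒ local minimum; R''(4) = -56 < 0 ⇒ local maximum.
Thus R has its largest local maximum at w = 4, with value 196.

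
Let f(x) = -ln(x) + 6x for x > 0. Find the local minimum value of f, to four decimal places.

2.7918

f'(x) = -1/x + 6 = 0 gives x = 1/6.
f''(x) = 1/x², which is positive for x > 0, so this is a local minimum.
f(1/6) = -1·ln(1/6) + 1 ≈ 2.7918.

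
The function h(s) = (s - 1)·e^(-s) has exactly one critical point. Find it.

2

Differentiating with the product rule gives h'(s) = (-s + 2)·e^(-s). Since e^(-s) > 0, the only critical point is s = 2.
h''(2) has the same sign as -1 < 0, so this is a local maximum.
h(2) = (1)·e^(-2) ≈ 0.1353.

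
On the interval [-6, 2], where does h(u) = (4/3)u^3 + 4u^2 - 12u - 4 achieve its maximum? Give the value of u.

h'(u) = 4u^2 + 8u - 12, which vanishes at u = -3 and u = 1.
Compare values at every candidate in [-6, 2]: h(-6) = -76; h(-3) = 32; h(1) = -32/3; h(2) = -4/3.
The maximum over the interval is 32, attained at u = -3.

-3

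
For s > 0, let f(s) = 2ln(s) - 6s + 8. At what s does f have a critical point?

1/3

f'(s) = 2/s − 6 = 0 gives s = 1/3.
f''(s) = -2/s², which is negative for s > 0, so this is a local maximum.
f(1/3) = 2·ln(1/3) - 2 + 8 ≈ 3.8028.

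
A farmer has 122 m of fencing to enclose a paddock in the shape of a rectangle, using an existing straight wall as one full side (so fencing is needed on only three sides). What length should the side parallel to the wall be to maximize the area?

Let the sides perpendicular to the wall have length x and the parallel side y, so 2x + y = 122 and the area is A = xy = x(122 − 2x).
A'(x) = 122 − 4x = 0 gives x = 61/2, and A''(x) = −4 < 0 confirms a maximum.
Then y = 122 − 2·61/2 = 61 and A = 3721/2.

61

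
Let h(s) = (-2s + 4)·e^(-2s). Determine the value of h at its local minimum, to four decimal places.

By the product rule, h'(s) = (4s - 10)·e^(-2s). Since e^(-2s) > 0, the only critical point is s = 5/2.
h''(5/2) has the same sign as 4 > 0, so this is a local minimum.
h(5/2) = (-1)·e^(-5) ≈ -0.0067.

-0.0067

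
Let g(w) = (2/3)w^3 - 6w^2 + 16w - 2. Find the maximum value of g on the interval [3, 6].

22

Differentiating, g'(w) = 2w^2 - 12w + 16; whose only zero in [3, 6] is w = 4.
Compare values at every candidate in [3, 6]: g(3) = 10,  g(4) = 26/3,  g(6) = 22.
The maximum over the interval is 22, attained at w = 6.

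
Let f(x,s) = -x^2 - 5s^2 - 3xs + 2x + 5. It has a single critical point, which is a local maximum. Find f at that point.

∂f/∂x = -2x - 3s + 2 = 0 and ∂f/∂s = -3x - 10s = 0, so (x, s) = (20/11, -6/11).
The Hessian has f_{xx} = -2, f_{ss} = -10, f_{xs} = -3, giving D = 11 > 0 with f_{xx} < 0, so the point is a local maximum.
f(20/11, -6/11) = 75/11.

75/11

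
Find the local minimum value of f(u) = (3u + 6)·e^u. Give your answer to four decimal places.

Differentiating with the product rule gives f'(u) = (3u + 9)·e^u. Since e^u > 0, the only critical point is u = -3.
f''(-3) has the same sign as 3 > 0, so this is a local minimum.
f(-3) = (-3)·e^(-3) ≈ -0.1494.

-0.1494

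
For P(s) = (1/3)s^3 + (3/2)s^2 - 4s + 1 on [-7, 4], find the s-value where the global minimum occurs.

-7

P'(s) = s^2 + 3s - 4, which vanishes at s = -4 and s = 1.
Compare values at every candidate in [-7, 4]: P(-7) = -71/6,  P(-4) = 59/3,  P(1) = -7/6,  P(4) = 91/3.
Hence the absolute minimum is -71/6 at s = -7.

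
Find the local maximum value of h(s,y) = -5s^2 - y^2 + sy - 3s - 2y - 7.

∂h/∂s = -10s + y - 3 = 0 and ∂h/∂y = s - 2y - 2 = 0, so (s, y) = (-8/19, -23/19).
The Hessian has h_{ss} = -10, h_{yy} = -2, h_{sy} = 1, giving D = 19 > 0 with h_{ss} < 0, so the point is a local maximum.
h(-8/19, -23/19) = -98/19.

-98/19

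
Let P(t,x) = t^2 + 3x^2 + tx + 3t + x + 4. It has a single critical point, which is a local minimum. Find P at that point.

19/11

∂P/∂t = 2t + x + 3 = 0 and ∂P/∂x = t + 6x + 1 = 0, so (t, x) = (-17/11, 1/11).
The Hessian has P_{tt} = 2, P_{xx} = 6, P_{tx} = 1, giving D = 11 > 0 with P_{tt} > 0, so the point is a local minimum.
P(-17/11, 1/11) = 19/11.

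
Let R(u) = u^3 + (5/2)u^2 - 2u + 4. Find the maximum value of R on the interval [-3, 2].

R'(u) = 3u^2 + 5u - 2, which vanishes at u = -2 and u = 1/3.
Candidates: R(-3) = 11/2; R(-2) = 10; R(1/3) = 197/54; R(2) = 18.
The maximum over the interval is 18, attained at u = 2.

18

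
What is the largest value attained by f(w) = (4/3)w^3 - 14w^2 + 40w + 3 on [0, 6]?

Differentiating, f'(w) = 4w^2 - 28w + 40; which vanishes at w = 2 and w = 5.
Compare values at every candidate in [0, 6]: f(0) = 3,  f(2) = 113/3,  f(5) = 59/3,  f(6) = 27.
The maximum over the interval is 113/3, attained at w = 2.

113/3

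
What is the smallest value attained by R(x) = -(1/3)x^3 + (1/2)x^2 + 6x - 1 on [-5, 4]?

-25/3

Differentiating, R'(x) = -x^2 + x + 6; which vanishes at x = -2 and x = 3.
Compare values at every candidate in [-5, 4]: R(-5) = 139/6; R(-2) = -25/3; R(3) = 25/2; R(4) = 29/3.
The minimum over the interval is -25/3, attained at x = -2.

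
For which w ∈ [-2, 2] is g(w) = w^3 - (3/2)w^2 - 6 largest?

Differentiating, g'(w) = 3w^2 - 3w; which vanishes at w = 0 and w = 1.
Compare values at every candidate in [-2, 2]: g(-2) = -20, g(0) = -6, g(1) = -13/2, g(2) = -4.
The maximum over the interval is -4, attained at w = 2.

2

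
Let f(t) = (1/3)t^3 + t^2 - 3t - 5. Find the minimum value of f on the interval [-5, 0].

-20/3

f'(t) = t^2 + 2t - 3, whose only zero in [-5, 0] is t = -3.
Compare values at every candidate in [-5, 0]: f(-5) = -20/3; f(-3) = 4; f(0) = -5.
So the minimum is f(-5) = -20/3.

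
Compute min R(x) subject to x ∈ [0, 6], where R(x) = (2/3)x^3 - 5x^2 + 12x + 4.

Differentiating, R'(x) = 2x^2 - 10x + 12; which vanishes at x = 2 and x = 3.
Evaluating at the critical points and endpoints: R(0) = 4,  R(2) = 40/3,  R(3) = 13,  R(6) = 40.
So the minimum is R(0) = 4.

4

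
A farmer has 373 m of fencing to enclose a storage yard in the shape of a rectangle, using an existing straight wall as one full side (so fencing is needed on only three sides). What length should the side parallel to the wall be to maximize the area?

373/2

Let the sides perpendicular to the wall have length x and the parallel side y, so 2x + y = 373 and the area is A = xy = x(373 − 2x).
A'(x) = 373 − 4x = 0 gives x = 373/4, and A''(x) = −4 < 0 confirms a maximum.
Then y = 373 − 2·373/4 = 373/2 and A = 139129/8.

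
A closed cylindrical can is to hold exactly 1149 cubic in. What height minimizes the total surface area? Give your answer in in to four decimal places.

11.3521

With radius r and height h, πr²h = 1149 so h = 1149/(πr²), and S(r) = 2πr² + 2πrh = 2πr² + 2·1149/r.
S'(r) = 4πr − 2·1149/r² = 0 ⇒ r³ = 1149/(2π), so r ≈ 5.6761 and h = 2r ≈ 11.3521.
S''(r) = 4π + 4·1149/r³ > 0, so this is the minimum; S ≈ 607.2878.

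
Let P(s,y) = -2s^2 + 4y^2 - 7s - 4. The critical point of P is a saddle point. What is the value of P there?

17/8

∂P/∂s = -4s - 7 = 0 and ∂P/∂y = 8y = 0, so (s, y) = (-7/4, 0).
The Hessian has P_{ss} = -4, P_{yy} = 8, P_{sy} = 0, giving D = -32 < 0, so the point is a saddle point.
P(-7/4, 0) = 17/8.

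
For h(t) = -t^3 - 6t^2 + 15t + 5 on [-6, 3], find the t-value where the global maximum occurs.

1

Differentiating, h'(t) = -3t^2 - 12t + 15; which vanishes at t = -5 and t = 1.
Compare values at every candidate in [-6, 3]: h(-6) = -85, h(-5) = -95, h(1) = 13, h(3) = -31.
Hence the absolute maximum is 13 at t = 1.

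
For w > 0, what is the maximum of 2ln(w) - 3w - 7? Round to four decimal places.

-9.8109

P'(w) = 2/w − 3 = 0 gives w = 2/3.
P''(w) = -2/w², which is negative for w > 0, so this is a local maximum.
P(2/3) = 2·ln(2/3) - 2 - 7 ≈ -9.8109.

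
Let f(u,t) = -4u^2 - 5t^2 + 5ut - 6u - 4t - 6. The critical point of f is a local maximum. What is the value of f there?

34/55

∂f/∂u = -8u + 5t - 6 = 0 and ∂f/∂t = 5u - 10t - 4 = 0, so (u, t) = (-16/11, -62/55).
The Hessian has f_{uu} = -8, f_{tt} = -10, f_{ut} = 5, giving D = 55 > 0 with f_{uu} < 0, so the point is a local maximum.
f(-16/11, -62/55) = 34/55.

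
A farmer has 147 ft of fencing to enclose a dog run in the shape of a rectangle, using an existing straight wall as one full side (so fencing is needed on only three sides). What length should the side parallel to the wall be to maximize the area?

147/2

Let the sides perpendicular to the wall have length x and the parallel side y, so 2x + y = 147 and the area is A = xy = x(147 − 2x).
A'(x) = 147 − 4x = 0 gives x = 147/4, and A''(x) = −4 < 0 confirms a maximum.
Then y = 147 − 2·147/4 = 147/2 and A = 21609/8.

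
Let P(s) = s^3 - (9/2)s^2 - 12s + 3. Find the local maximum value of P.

19/2

P'(s) = 3s^2 - 9s - 12. Setting P'(s) = 0 gives s ∈ {-1, 4}.
Since P''(s) = 6s - 9, we get P''(-1) = -15 < 0 ⇒ local maximum; P''(4) = 15 > 0 ⇒ local minimum.
So the local maximum value is P(-1) = 19/2.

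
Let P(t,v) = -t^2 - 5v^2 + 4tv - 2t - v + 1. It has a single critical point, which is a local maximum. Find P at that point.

33/4

∂P/∂t = -2t + 4v - 2 = 0 and ∂P/∂v = 4t - 10v - 1 = 0, so (t, v) = (-6, -5/2).
The Hessian has P_{tt} = -2, P_{vv} = -10, P_{tv} = 4, giving D = 4 > 0 with P_{tt} < 0, so the point is a local maximum.
P(-6, -5/2) = 33/4.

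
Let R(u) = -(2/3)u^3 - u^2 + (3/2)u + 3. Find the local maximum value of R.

41/12

R'(u) = -2u^2 - 2u + 3/2. Setting R'(u) = 0 gives u ∈ {-3/2, 1/2}.
R''(u) = -4u - 2. R''(-3/2) = 4 > 0 ⇒ local minimum; R''(1/2) = -4 < 0 ⇒ local maximum.
Thus R has its local maximum at u = 1/2, with value 41/12.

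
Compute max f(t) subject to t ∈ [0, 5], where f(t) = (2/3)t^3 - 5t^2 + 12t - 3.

46/3

The derivative is 2t^2 - 10t + 12, which vanishes at t = 2 and t = 3.
Compare values at every candidate in [0, 5]: f(0) = -3,  f(2) = 19/3,  f(3) = 6,  f(5) = 46/3.
Hence the absolute maximum is 46/3 at t = 5.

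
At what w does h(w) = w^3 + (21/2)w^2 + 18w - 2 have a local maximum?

Critical points: h'(w) = 3w^2 + 21w + 18 vanishes at w = -6, -1.
Second-derivative test with h''(w) = 6w + 21: h''(-6) = -15 < 0 ⇒ local maximum; h''(-1) = 15 > 0 ⇒ local minimum.
Thus h has its local maximum at w = -6, with value 52.

-6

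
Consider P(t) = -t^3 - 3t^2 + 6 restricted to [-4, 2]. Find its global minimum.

-14

The derivative is -3t^2 - 6t, which vanishes at t = -2 and t = 0.
Candidates: P(-4) = 22, P(-2) = 2, P(0) = 6, P(2) = -14.
The minimum over the interval is -14, attained at t = 2.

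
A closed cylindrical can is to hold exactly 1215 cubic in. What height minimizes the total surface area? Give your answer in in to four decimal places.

11.5654

With radius r and height h, πr²h = 1215 so h = 1215/(πr²), and S(r) = 2πr² + 2πrh = 2πr² + 2·1215/r.
S'(r) = 4πr − 2·1215/r² = 0 ⇒ r³ = 1215/(2π), so r ≈ 5.7827 and h = 2r ≈ 11.5654.
S''(r) = 4π + 4·1215/r³ > 0, so this is the minimum; S ≈ 630.3263.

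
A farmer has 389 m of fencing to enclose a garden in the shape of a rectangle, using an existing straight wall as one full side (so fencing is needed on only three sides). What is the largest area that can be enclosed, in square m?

151321/8

Let the sides perpendicular to the wall have length x and the parallel side y, so 2x + y = 389 and the area is A = xy = x(389 − 2x).
A'(x) = 389 − 4x = 0 gives x = 389/4, and A''(x) = −4 < 0 confirms a maximum.
Then y = 389 − 2·389/4 = 389/2 and A = 151321/8.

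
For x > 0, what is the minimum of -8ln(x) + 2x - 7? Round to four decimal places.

-10.0904

R'(x) = -8/x + 2 = 0 gives x = 4.
R''(x) = 8/x², which is positive for x > 0, so this is a local minimum.
R(4) = -8·ln(4) + 8 - 7 ≈ -10.0904.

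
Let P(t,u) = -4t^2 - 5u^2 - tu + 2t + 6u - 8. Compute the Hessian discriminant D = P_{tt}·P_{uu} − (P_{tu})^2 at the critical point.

79

∂P/∂t = -8t - u + 2 = 0 and ∂P/∂u = -t - 10u + 6 = 0, so (t, u) = (14/79, 46/79).
The Hessian has P_{tt} = -8, P_{uu} = -10, P_{tu} = -1, giving D = 79 > 0 with P_{tt} < 0, so the point is a local maximum.
D = (-8)·(-10) − (-1)^2 = 79.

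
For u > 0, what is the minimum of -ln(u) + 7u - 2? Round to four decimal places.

0.9459

g'(u) = -1/u + 7 = 0 gives u = 1/7.
g''(u) = 1/u², which is positive for u > 0, so this is a local minimum.
g(1/7) = -1·ln(1/7) + 1 - 2 ≈ 0.9459.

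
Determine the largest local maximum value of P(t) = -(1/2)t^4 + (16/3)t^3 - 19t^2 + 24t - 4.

Critical points: P'(t) = -2t^3 + 16t^2 - 38t + 24 vanishes at t = 1, 3, 4.
Since P''(t) = -6t^2 + 32t - 38, we get P''(1) = -12 < 0 ⇒ local maximum; P''(3) = 4 > 0 ⇒ local minimum; P''(4) = -6 < 0 ⇒ local maximum.
So the largest local maximum value is P(1) = 35/6.

35/6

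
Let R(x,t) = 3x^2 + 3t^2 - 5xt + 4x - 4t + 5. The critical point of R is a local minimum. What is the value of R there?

39/11

∂R/∂x = 6x - 5t + 4 = 0 and ∂R/∂t = -5x + 6t - 4 = 0, so (x, t) = (-4/11, 4/11).
The Hessian has R_{xx} = 6, R_{tt} = 6, R_{xt} = -5, giving D = 11 > 0 with R_{xx} > 0, so the point is a local minimum.
R(-4/11, 4/11) = 39/11.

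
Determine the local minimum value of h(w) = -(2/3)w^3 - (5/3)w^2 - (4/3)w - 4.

h'(w) = -2w^2 - (10/3)w - 4/3. Setting h'(w) = 0 gives w ∈ {-1, -2/3}.
Since h''(w) = -4w - 10/3, we get h''(-1) = 2/3 > 0 ⇒ local minimum; h''(-2/3) = -2/3 < 0 ⇒ local maximum.
The local minimum is h(-1) = -11/3.

-11/3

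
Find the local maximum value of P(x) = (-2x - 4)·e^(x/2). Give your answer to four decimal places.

By the product rule, P'(x) = (-x - 4)·e^(x/2). Since e^(x/2) > 0, the only critical point is x = -4.
P''(-4) has the same sign as -1 < 0, so this is a local maximum.
P(-4) = (4)·e^(-2) ≈ 0.5413.

0.5413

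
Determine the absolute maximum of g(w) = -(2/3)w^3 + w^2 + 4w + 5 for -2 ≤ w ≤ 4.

35/3

g'(w) = -2w^2 + 2w + 4, which vanishes at w = -1 and w = 2.
Compare values at every candidate in [-2, 4]: g(-2) = 19/3, g(-1) = 8/3, g(2) = 35/3, g(4) = -17/3.
The maximum over the interval is 35/3, attained at w = 2.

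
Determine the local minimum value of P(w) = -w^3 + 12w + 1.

-15

P'(w) = -3w^2 + 12. Setting P'(w) = 0 gives w ∈ {-2, 2}.
Second-derivative test with P''(w) = -6w: P''(-2) = 12 > 0 ⇒ local minimum; P''(2) = -12 < 0 ⇒ local maximum.
The local minimum is P(-2) = -15.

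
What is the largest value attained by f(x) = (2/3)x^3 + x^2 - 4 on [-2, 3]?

23

f'(x) = 2x^2 + 2x, which vanishes at x = -1 and x = 0.
Candidates: f(-2) = -16/3; f(-1) = -11/3; f(0) = -4; f(3) = 23.
Hence the absolute maximum is 23 at x = 3.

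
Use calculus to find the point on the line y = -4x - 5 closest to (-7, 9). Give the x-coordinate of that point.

-63/17

Minimize D(x)^2 = (x + 7)^2 + (-4x - 14)^2.
d/dx[D^2] = 2(x + 7) + 2·(-4)·(-4x - 14) = 0 ⇒ x = -63/17.
Then y = 167/17 and the distance is √(196/17) ≈ 3.3955.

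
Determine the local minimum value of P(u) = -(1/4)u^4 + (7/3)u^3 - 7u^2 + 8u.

P'(u) = -u^3 + 7u^2 - 14u + 8 = 0 at u = 1, 2, 4.
P''(u) = -3u^2 + 14u - 14. P''(1) = -3 < 0 ⇒ local maximum; P''(2) = 2 > 0 ⇒ local minimum; P''(4) = -6 < 0 ⇒ local maximum.
The local minimum is P(2) = 8/3.

8/3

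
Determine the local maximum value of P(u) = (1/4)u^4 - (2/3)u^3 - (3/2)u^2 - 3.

P'(u) = u^3 - 2u^2 - 3u. Setting P'(u) = 0 gives u ∈ {-1, 0, 3}.
Second-derivative test with P''(u) = 3u^2 - 4u - 3: P''(-1) = 4 > 0 ⇒ local minimum; P''(0) = -3 < 0 ⇒ local maximum; P''(3) = 12 > 0 ⇒ local minimum.
So the local maximum value is P(0) = -3.

-3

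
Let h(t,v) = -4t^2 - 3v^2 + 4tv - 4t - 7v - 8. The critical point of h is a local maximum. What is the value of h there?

25/8

∂h/∂t = -8t + 4v - 4 = 0 and ∂h/∂v = 4t - 6v - 7 = 0, so (t, v) = (-13/8, -9/4).
The Hessian has h_{tt} = -8, h_{vv} = -6, h_{tv} = 4, giving D = 32 > 0 with h_{tt} < 0, so the point is a local maximum.
h(-13/8, -9/4) = 25/8.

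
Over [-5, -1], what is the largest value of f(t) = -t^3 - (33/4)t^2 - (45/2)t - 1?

121/4

f'(t) = -3t^2 - (33/2)t - 45/2, which vanishes at t = -3 and t = -5/2.
Candidates: f(-5) = 121/4; f(-3) = 77/4; f(-5/2) = 309/16; f(-1) = 57/4.
Hence the absolute maximum is 121/4 at t = -5.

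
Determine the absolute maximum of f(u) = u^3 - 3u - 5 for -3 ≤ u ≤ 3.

f'(u) = 3u^2 - 3, which vanishes at u = -1 and u = 1.
Compare values at every candidate in [-3, 3]: f(-3) = -23,  f(-1) = -3,  f(1) = -7,  f(3) = 13.
The maximum over the interval is 13, attained at u = 3.

13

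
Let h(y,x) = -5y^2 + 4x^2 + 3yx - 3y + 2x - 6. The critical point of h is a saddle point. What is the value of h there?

-500/89

∂h/∂y = -10y + 3x - 3 = 0 and ∂h/∂x = 3y + 8x + 2 = 0, so (y, x) = (-30/89, -11/89).
The Hessian has h_{yy} = -10, h_{xx} = 8, h_{yx} = 3, giving D = -89 < 0, so the point is a saddle point.
h(-30/89, -11/89) = -500/89.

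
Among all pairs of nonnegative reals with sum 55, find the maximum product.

3025/4

With x + y = 55, the product is P(x) = x(55 − x).
P'(x) = 55 − 2x = 0 gives x = 55/2; P'' = −2 < 0, so this is the maximum.
P = 55/2·55/2 = 3025/4.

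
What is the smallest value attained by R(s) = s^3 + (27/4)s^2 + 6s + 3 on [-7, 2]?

-205/4

The derivative is 3s^2 + (27/2)s + 6, which vanishes at s = -4 and s = -1/2.
Evaluating at the critical points and endpoints: R(-7) = -205/4; R(-4) = 23; R(-1/2) = 25/16; R(2) = 50.
The minimum over the interval is -205/4, attained at s = -7.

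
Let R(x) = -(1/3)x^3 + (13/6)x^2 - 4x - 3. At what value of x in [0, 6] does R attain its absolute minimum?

The derivative is -x^2 + (13/3)x - 4, which vanishes at x = 4/3 and x = 3.
Evaluating at the critical points and endpoints: R(0) = -3; R(4/3) = -427/81; R(3) = -9/2; R(6) = -21.
Hence the absolute minimum is -21 at x = 6.

6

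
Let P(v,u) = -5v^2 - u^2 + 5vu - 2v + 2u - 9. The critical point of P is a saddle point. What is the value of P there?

∂P/∂v = -10v + 5u - 2 = 0 and ∂P/∂u = 5v - 2u + 2 = 0, so (v, u) = (-6/5, -2).
The Hessian has P_{vv} = -10, P_{uu} = -2, P_{vu} = 5, giving D = -5 < 0, so the point is a saddle point.
P(-6/5, -2) = -49/5.

-49/5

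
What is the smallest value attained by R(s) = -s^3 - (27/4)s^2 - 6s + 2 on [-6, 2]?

-45

R'(s) = -3s^2 - (27/2)s - 6, which vanishes at s = -4 and s = -1/2.
Candidates: R(-6) = 11,  R(-4) = -18,  R(-1/2) = 55/16,  R(2) = -45.
The minimum over the interval is -45, attained at s = 2.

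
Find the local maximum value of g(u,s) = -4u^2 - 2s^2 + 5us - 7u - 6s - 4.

424/7

∂g/∂u = -8u + 5s - 7 = 0 and ∂g/∂s = 5u - 4s - 6 = 0, so (u, s) = (-58/7, -83/7).
The Hessian has g_{uu} = -8, g_{ss} = -4, g_{us} = 5, giving D = 7 > 0 with g_{uu} < 0, so the point is a local maximum.
g(-58/7, -83/7) = 424/7.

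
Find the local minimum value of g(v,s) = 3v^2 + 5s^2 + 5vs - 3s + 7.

218/35

∂g/∂v = 6v + 5s = 0 and ∂g/∂s = 5v + 10s - 3 = 0, so (v, s) = (-3/7, 18/35).
The Hessian has g_{vv} = 6, g_{ss} = 10, g_{vs} = 5, giving D = 35 > 0 with g_{vv} > 0, so the point is a local minimum.
g(-3/7, 18/35) = 218/35.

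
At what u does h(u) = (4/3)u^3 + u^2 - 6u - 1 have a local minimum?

1

Critical points: h'(u) = 4u^2 + 2u - 6 vanishes at u = -3/2, 1.
h''(u) = 8u + 2. h''(-3/2) = -10 < 0 ⇒ local maximum; h''(1) = 10 > 0 ⇒ local minimum.
The local minimum is h(1) = -14/3.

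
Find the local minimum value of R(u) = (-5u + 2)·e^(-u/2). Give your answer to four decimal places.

By the product rule, R'(u) = ((5/2)u - 6)·e^(-u/2). Since e^(-u/2) > 0, the only critical point is u = 12/5.
R''(12/5) has the same sign as 5/2 > 0, so this is a local minimum.
R(12/5) = (-10)·e^(-6/5) ≈ -3.0119.

-3.0119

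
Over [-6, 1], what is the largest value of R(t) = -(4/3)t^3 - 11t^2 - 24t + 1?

Differentiating, R'(t) = -4t^2 - 22t - 24; which vanishes at t = -4 and t = -3/2.
Compare values at every candidate in [-6, 1]: R(-6) = 37, R(-4) = 19/3, R(-3/2) = 67/4, R(1) = -106/3.
The maximum over the interval is 37, attained at t = -6.

37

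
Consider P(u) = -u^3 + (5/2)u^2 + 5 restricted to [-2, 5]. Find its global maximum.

23

The derivative is -3u^2 + 5u, which vanishes at u = 0 and u = 5/3.
Compare values at every candidate in [-2, 5]: P(-2) = 23; P(0) = 5; P(5/3) = 395/54; P(5) = -115/2.
Hence the absolute maximum is 23 at u = -2.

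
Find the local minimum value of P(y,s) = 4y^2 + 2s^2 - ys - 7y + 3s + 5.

42/31

∂P/∂y = 8y - s - 7 = 0 and ∂P/∂s = -y + 4s + 3 = 0, so (y, s) = (25/31, -17/31).
The Hessian has P_{yy} = 8, P_{ss} = 4, P_{ys} = -1, giving D = 31 > 0 with P_{yy} > 0, so the point is a local minimum.
P(25/31, -17/31) = 42/31.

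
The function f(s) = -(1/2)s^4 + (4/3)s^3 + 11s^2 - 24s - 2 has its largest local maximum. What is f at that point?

Critical points: f'(s) = -2s^3 + 4s^2 + 22s - 24 vanishes at s = -3, 1, 4.
Second-derivative test with f''(s) = -6s^2 + 8s + 22: f''(-3) = -56 < 0 ⇒ local maximum; f''(1) = 24 > 0 ⇒ local minimum; f''(4) = -42 < 0 ⇒ local maximum.
Thus f has its largest local maximum at s = -3, with value 185/2.

185/2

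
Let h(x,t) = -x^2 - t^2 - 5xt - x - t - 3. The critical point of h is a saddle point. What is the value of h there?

-20/7

∂h/∂x = -2x - 5t - 1 = 0 and ∂h/∂t = -5x - 2t - 1 = 0, so (x, t) = (-1/7, -1/7).
The Hessian has h_{xx} = -2, h_{tt} = -2, h_{xt} = -5, giving D = -21 < 0, so the point is a saddle point.
h(-1/7, -1/7) = -20/7.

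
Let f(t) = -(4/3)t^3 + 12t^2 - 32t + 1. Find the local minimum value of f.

f'(t) = -4t^2 + 24t - 32 = 0 at t = 2, 4.
Second-derivative test with f''(t) = -8t + 24: f''(2) = 8 > 0 ⇒ local minimum; f''(4) = -8 < 0 ⇒ local maximum.
The local minimum is f(2) = -77/3.

-77/3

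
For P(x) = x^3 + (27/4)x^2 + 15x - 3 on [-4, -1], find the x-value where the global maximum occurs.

-1

The derivative is 3x^2 + (27/2)x + 15, which vanishes at x = -5/2 and x = -2.
Evaluating at the critical points and endpoints: P(-4) = -19; P(-5/2) = -223/16; P(-2) = -14; P(-1) = -49/4.
The maximum over the interval is -49/4, attained at x = -1.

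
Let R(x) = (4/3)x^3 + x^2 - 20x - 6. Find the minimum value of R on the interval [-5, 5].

The derivative is 4x^2 + 2x - 20, which vanishes at x = -5/2 and x = 2.
Candidates: R(-5) = -143/3,  R(-5/2) = 353/12,  R(2) = -94/3,  R(5) = 257/3.
Hence the absolute minimum is -143/3 at x = -5.

-143/3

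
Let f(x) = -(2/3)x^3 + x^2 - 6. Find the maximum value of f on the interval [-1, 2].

-13/3

Differentiating, f'(x) = -2x^2 + 2x; which vanishes at x = 0 and x = 1.
Compare values at every candidate in [-1, 2]: f(-1) = -13/3, f(0) = -6, f(1) = -17/3, f(2) = -22/3.
So the maximum is f(-1) = -13/3.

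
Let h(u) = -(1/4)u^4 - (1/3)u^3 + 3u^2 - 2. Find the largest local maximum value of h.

h'(u) = -u^3 - u^2 + 6u. Setting h'(u) = 0 gives u ∈ {-3, 0, 2}.
h''(u) = -3u^2 - 2u + 6. h''(-3) = -15 < 0 ⇒ local maximum; h''(0) = 6 > 0 ⇒ local minimum; h''(2) = -10 < 0 ⇒ local maximum.
So the largest local maximum value is h(-3) = 55/4.

55/4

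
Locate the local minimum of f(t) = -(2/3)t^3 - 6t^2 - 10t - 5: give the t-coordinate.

-5

f'(t) = -2t^2 - 12t - 10 = 0 at t = -5, -1.
Second-derivative test with f''(t) = -4t - 12: f''(-5) = 8 > 0 ⇒ local minimum; f''(-1) = -8 < 0 ⇒ local maximum.
Thus f has its local minimum at t = -5, with value -65/3.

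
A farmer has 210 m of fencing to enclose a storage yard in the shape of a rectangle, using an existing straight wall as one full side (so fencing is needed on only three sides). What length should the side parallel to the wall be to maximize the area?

Let the sides perpendicular to the wall have length x and the parallel side y, so 2x + y = 210 and the area is A = xy = x(210 − 2x).
A'(x) = 210 − 4x = 0 gives x = 105/2, and A''(x) = −4 < 0 confirms a maximum.
Then y = 210 − 2·105/2 = 105 and A = 11025/2.

105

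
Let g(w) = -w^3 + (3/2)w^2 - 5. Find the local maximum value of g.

-9/2

g'(w) = -3w^2 + 3w = 0 at w = 0, 1.
Since g''(w) = -6w + 3, we get g''(0) = 3 > 0 ⇒ local minimum; g''(1) = -3 < 0 ⇒ local maximum.
The local maximum is g(1) = -9/2.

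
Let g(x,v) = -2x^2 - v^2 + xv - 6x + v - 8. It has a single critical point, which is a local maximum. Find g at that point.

∂g/∂x = -4x + v - 6 = 0 and ∂g/∂v = x - 2v + 1 = 0, so (x, v) = (-11/7, -2/7).
The Hessian has g_{xx} = -4, g_{vv} = -2, g_{xv} = 1, giving D = 7 > 0 with g_{xx} < 0, so the point is a local maximum.
g(-11/7, -2/7) = -24/7.

-24/7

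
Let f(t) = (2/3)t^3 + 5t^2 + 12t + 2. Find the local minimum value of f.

-22/3

f'(t) = 2t^2 + 10t + 12 = 0 at t = -3, -2.
Since f''(t) = 4t + 10, we get f''(-3) = -2 < 0 ⇒ local maximum; f''(-2) = 2 > 0 ⇒ local minimum.
So the local minimum value is f(-2) = -22/3.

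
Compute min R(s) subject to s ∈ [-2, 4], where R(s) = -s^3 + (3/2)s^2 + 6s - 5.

R'(s) = -3s^2 + 3s + 6, which vanishes at s = -1 and s = 2.
Candidates: R(-2) = -3, R(-1) = -17/2, R(2) = 5, R(4) = -21.
Hence the absolute minimum is -21 at s = 4.

-21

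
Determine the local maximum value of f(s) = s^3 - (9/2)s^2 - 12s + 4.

f'(s) = 3s^2 - 9s - 12. Setting f'(s) = 0 gives s ∈ {-1, 4}.
f''(s) = 6s - 9. f''(-1) = -15 < 0 ⇒ local maximum; f''(4) = 15 > 0 ⇒ local minimum.
So the local maximum value is f(-1) = 21/2.

21/2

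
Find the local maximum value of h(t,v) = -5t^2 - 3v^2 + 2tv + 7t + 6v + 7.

∂h/∂t = -10t + 2v + 7 = 0 and ∂h/∂v = 2t - 6v + 6 = 0, so (t, v) = (27/28, 37/28).
The Hessian has h_{tt} = -10, h_{vv} = -6, h_{tv} = 2, giving D = 56 > 0 with h_{tt} < 0, so the point is a local maximum.
h(27/28, 37/28) = 803/56.

803/56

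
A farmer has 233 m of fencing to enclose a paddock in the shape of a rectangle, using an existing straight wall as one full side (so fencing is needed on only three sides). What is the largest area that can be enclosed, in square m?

Let the sides perpendicular to the wall have length x and the parallel side y, so 2x + y = 233 and the area is A = xy = x(233 − 2x).
A'(x) = 233 − 4x = 0 gives x = 233/4, and A''(x) = −4 < 0 confirms a maximum.
Then y = 233 − 2·233/4 = 233/2 and A = 54289/8.

54289/8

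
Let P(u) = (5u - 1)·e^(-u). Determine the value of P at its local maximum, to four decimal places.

1.5060

P'(u) = 5·e^(-u) + (5u - 1)·(-1)·e^(-u) = (-5u + 6)·e^(-u). Since e^(-u) > 0, the only critical point is u = 6/5.
P''(6/5) has the same sign as -5 < 0, so this is a local maximum.
P(6/5) = (5)·e^(-6/5) ≈ 1.5060.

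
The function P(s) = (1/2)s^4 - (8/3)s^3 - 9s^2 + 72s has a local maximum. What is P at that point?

207/2

Critical points: P'(s) = 2s^3 - 8s^2 - 18s + 72 vanishes at s = -3, 3, 4.
P''(s) = 6s^2 - 16s - 18. P''(-3) = 84 > 0 ⇒ local minimum; P''(3) = -12 < 0 ⇒ local maximum; P''(4) = 14 > 0 ⇒ local minimum.
So the local maximum value is P(3) = 207/2.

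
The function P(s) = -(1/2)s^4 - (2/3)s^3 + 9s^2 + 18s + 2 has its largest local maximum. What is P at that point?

P'(s) = -2s^3 - 2s^2 + 18s + 18 = 0 at s = -3, -1, 3.
Second-derivative test with P''(s) = -6s^2 - 4s + 18: P''(-3) = -24 < 0 ⇒ local maximum; P''(-1) = 16 > 0 ⇒ local minimum; P''(3) = -48 < 0 ⇒ local maximum.
Thus P has its largest local maximum at s = 3, with value 157/2.

157/2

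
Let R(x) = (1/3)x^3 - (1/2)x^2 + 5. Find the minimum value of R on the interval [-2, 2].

1/3

The derivative is x^2 - x, which vanishes at x = 0 and x = 1.
Compare values at every candidate in [-2, 2]: R(-2) = 1/3; R(0) = 5; R(1) = 29/6; R(2) = 17/3.
The minimum over the interval is 1/3, attained at x = -2.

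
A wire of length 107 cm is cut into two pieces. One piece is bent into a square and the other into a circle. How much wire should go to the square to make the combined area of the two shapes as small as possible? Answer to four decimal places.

Let x be the length used for the square. Square side x/4; circle radius (107−x)/(2π).
A(x) = (x/4)² + π·((107−x)/(2π))² = x²/16 + (107−x)²/(4π) for 0 ≤ x ≤ 107. A'(x) = x/8 − (107−x)/(2π) = 0 gives x = 4·107/(π+4) ≈ 59.9306.
A'' = 1/8 + 1/(2π) > 0, so this gives the minimum combined area; x ≈ 59.9306 cm to the square.

59.9306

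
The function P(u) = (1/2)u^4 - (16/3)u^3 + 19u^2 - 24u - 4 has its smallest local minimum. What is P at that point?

-83/6

Critical points: P'(u) = 2u^3 - 16u^2 + 38u - 24 vanishes at u = 1, 3, 4.
Second-derivative test with P''(u) = 6u^2 - 32u + 38: P''(1) = 12 > 0 ⇒ local minimum; P''(3) = -4 < 0 ⇒ local maximum; P''(4) = 6 > 0 ⇒ local minimum.
Thus P has its smallest local minimum at u = 1, with value -83/6.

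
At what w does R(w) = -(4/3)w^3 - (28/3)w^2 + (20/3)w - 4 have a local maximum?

1/3

Critical points: R'(w) = -4w^2 - (56/3)w + 20/3 vanishes at w = -5, 1/3.
Second-derivative test with R''(w) = -8w - 56/3: R''(-5) = 64/3 > 0 ⇒ local minimum; R''(1/3) = -64/3 < 0 ⇒ local maximum.
So the local maximum value is R(1/3) = -232/81.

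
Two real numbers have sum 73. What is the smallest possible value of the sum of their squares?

With a + b = 73, a^2 + b^2 = a^2 + (73 − a)^2.
The derivative 2a − 2(73 − a) = 4a − 146 vanishes at a = 73/2; second derivative 4 > 0, a minimum.
The minimum is 2·(73/2)^2 = 5329/2.

5329/2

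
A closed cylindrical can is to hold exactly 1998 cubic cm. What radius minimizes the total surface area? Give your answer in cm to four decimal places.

6.8256

With radius r and height h, πr²h = 1998 so h = 1998/(πr²), and S(r) = 2πr² + 2πrh = 2πr² + 2·1998/r.
S'(r) = 4πr − 2·1998/r² = 0 ⇒ r³ = 1998/(2π), so r ≈ 6.8256 and h = 2r ≈ 13.6511.
S''(r) = 4π + 4·1998/r³ > 0, so this is the minimum; S ≈ 878.1692.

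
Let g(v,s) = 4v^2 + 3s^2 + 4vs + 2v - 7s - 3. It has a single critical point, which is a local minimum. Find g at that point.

-45/4

∂g/∂v = 8v + 4s + 2 = 0 and ∂g/∂s = 4v + 6s - 7 = 0, so (v, s) = (-5/4, 2).
The Hessian has g_{vv} = 8, g_{ss} = 6, g_{vs} = 4, giving D = 32 > 0 with g_{vv} > 0, so the point is a local minimum.
g(-5/4, 2) = -45/4.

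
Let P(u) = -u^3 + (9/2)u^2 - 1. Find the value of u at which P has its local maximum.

3

P'(u) = -3u^2 + 9u = 0 at u = 0, 3.
Since P''(u) = -6u + 9, we get P''(0) = 9 > 0 ⇒ local minimum; P''(3) = -9 < 0 ⇒ local maximum.
Thus P has its local maximum at u = 3, with value 25/2.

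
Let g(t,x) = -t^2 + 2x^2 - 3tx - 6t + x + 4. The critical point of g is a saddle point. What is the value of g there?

121/17

∂g/∂t = -2t - 3x - 6 = 0 and ∂g/∂x = -3t + 4x + 1 = 0, so (t, x) = (-21/17, -20/17).
The Hessian has g_{tt} = -2, g_{xx} = 4, g_{tx} = -3, giving D = -17 < 0, so the point is a saddle point.
g(-21/17, -20/17) = 121/17.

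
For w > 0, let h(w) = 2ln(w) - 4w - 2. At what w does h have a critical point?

h'(w) = 2/w − 4 = 0 gives w = 1/2.
h''(w) = -2/w², which is negative for w > 0, so this is a local maximum.
h(1/2) = 2·ln(1/2) - 2 - 2 ≈ -5.3863.

1/2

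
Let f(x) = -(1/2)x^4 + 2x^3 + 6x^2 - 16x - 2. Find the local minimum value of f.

-21/2

Critical points: f'(x) = -2x^3 + 6x^2 + 12x - 16 vanishes at x = -2, 1, 4.
Since f''(x) = -6x^2 + 12x + 12, we get f''(-2) = -36 < 0 ⇒ local maximum; f''(1) = 18 > 0 ⇒ local minimum; f''(4) = -36 < 0 ⇒ local maximum.
Thus f has its local minimum at x = 1, with value -21/2.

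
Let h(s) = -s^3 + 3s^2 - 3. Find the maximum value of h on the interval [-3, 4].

h'(s) = -3s^2 + 6s, which vanishes at s = 0 and s = 2.
Evaluating at the critical points and endpoints: h(-3) = 51,  h(0) = -3,  h(2) = 1,  h(4) = -19.
The maximum over the interval is 51, attained at s = -3.

51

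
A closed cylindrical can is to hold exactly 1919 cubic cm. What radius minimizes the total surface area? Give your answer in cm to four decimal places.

6.7344

With radius r and height h, πr²h = 1919 so h = 1919/(πr²), and S(r) = 2πr² + 2πrh = 2πr² + 2·1919/r.
S'(r) = 4πr − 2·1919/r² = 0 ⇒ r³ = 1919/(2π), so r ≈ 6.7344 and h = 2r ≈ 13.4688.
S''(r) = 4π + 4·1919/r³ > 0, so this is the minimum; S ≈ 854.8656.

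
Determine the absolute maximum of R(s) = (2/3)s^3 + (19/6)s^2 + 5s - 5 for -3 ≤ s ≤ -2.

R'(s) = 2s^2 + (19/3)s + 5, which has no zeros in [-3, -2].
Evaluating at the critical points and endpoints: R(-3) = -19/2; R(-2) = -23/3.
The maximum over the interval is -23/3, attained at s = -2.

-23/3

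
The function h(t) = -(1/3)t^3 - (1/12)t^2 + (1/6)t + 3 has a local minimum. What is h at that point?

h'(t) = -t^2 - (1/6)t + 1/6. Setting h'(t) = 0 gives t ∈ {-1/2, 1/3}.
h''(t) = -2t - 1/6. h''(-1/2) = 5/6 > 0 ⇒ local minimum; h''(1/3) = -5/6 < 0 ⇒ local maximum.
The local minimum is h(-1/2) = 47/16.

47/16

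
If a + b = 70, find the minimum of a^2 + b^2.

2450

With a + b = 70, a^2 + b^2 = a^2 + (70 − a)^2.
The derivative 2a − 2(70 − a) = 4a − 140 vanishes at a = 35; second derivative 4 > 0, a minimum.
The minimum is 2·(35)^2 = 2450.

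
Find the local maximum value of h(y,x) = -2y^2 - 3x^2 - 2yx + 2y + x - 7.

∂h/∂y = -4y - 2x + 2 = 0 and ∂h/∂x = -2y - 6x + 1 = 0, so (y, x) = (1/2, 0).
The Hessian has h_{yy} = -4, h_{xx} = -6, h_{yx} = -2, giving D = 20 > 0 with h_{yy} < 0, so the point is a local maximum.
h(1/2, 0) = -13/2.

-13/2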